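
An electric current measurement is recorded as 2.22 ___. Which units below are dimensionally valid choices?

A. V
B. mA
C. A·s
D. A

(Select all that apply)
B, D

electric current has SI base units: A

Checking each option against A:
  A. V: ✗ does not match
  B. mA: ✓ matches
  C. A·s: ✗ does not match
  D. A: ✓ matches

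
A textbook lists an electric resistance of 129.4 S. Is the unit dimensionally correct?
No

electric resistance has SI base units: kg * m^2 / (A^2 * s^3)
S does NOT reduce to kg * m^2 / (A^2 * s^3); a valid unit for electric resistance would be e.g. Ω.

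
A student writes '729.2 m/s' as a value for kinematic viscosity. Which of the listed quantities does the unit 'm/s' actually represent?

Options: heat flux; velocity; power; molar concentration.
velocity

kinematic viscosity should have units dimensionally equivalent to m^2 / s (e.g. m²/s).
The given unit 'm/s' reduces to m / s. Of the listed options, that is the dimensionality of velocity.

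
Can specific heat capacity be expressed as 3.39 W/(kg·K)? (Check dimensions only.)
No

specific heat capacity has SI base units: m^2 / (s^2 * K)
W/(kg·K) does NOT reduce to m^2 / (s^2 * K); a valid unit for specific heat capacity would be e.g. J/(kg·K).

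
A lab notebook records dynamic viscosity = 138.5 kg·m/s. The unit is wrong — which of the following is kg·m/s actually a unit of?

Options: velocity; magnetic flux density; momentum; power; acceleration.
momentum

dynamic viscosity should have units dimensionally equivalent to kg / (m * s) (e.g. Pa·s).
The given unit 'kg·m/s' reduces to kg * m / s. Of the listed options, that is the dimensionality of momentum.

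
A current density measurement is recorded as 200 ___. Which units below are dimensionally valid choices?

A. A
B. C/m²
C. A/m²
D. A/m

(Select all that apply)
C

current density has SI base units: A / m^2

Checking each option against A / m^2:
  A. A: ✗ does not match
  B. C/m²: ✗ does not match
  C. A/m²: ✓ matches
  D. A/m: ✗ does not match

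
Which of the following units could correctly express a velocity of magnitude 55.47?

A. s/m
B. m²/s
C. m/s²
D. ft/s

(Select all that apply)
D

velocity has SI base units: m / s

Checking each option against m / s:
  A. s/m: ✗ does not match
  B. m²/s: ✗ does not match
  C. m/s²: ✗ does not match
  D. ft/s: ✓ matches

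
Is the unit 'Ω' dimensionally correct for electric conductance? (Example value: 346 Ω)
No

electric conductance has SI base units: A^2 * s^3 / (kg * m^2)
Ω does NOT reduce to A^2 * s^3 / (kg * m^2); a valid unit for electric conductance would be e.g. S.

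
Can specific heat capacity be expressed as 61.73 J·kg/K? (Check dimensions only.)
No

specific heat capacity has SI base units: m^2 / (s^2 * K)
J·kg/K does NOT reduce to m^2 / (s^2 * K); a valid unit for specific heat capacity would be e.g. J/(kg·K).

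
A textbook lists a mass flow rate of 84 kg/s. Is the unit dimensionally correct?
Yes

mass flow rate has SI base units: kg / s
kg/s reduces to the same SI base units, so it is a valid unit for mass flow rate.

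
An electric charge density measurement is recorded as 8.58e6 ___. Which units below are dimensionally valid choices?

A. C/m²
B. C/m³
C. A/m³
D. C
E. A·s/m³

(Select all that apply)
B, E

electric charge density has SI base units: A * s / m^3

Checking each option against A * s / m^3:
  A. C/m²: ✗ does not match
  B. C/m³: ✓ matches
  C. A/m³: ✗ does not match
  D. C: ✗ does not match
  E. A·s/m³: ✓ matches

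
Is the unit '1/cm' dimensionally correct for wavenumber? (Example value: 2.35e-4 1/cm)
Yes

wavenumber has SI base units: 1 / m
1/cm reduces to the same SI base units, so it is a valid unit for wavenumber.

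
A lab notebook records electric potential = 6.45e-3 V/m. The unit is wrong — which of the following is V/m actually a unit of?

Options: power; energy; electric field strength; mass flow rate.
electric field strength

electric potential should have units dimensionally equivalent to kg * m^2 / (A * s^3) (e.g. V).
The given unit 'V/m' reduces to kg * m / (A * s^3). Of the listed options, that is the dimensionality of electric field strength.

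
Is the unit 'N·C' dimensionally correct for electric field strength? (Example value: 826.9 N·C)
No

electric field strength has SI base units: kg * m / (A * s^3)
N·C does NOT reduce to kg * m / (A * s^3); a valid unit for electric field strength would be e.g. V/m.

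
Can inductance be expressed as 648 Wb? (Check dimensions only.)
No

inductance has SI base units: kg * m^2 / (A^2 * s^2)
Wb does NOT reduce to kg * m^2 / (A^2 * s^2); a valid unit for inductance would be e.g. H.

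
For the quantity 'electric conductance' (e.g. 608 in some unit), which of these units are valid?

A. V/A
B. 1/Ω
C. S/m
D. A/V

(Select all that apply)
B, D

electric conductance has SI base units: A^2 * s^3 / (kg * m^2)

Checking each option against A^2 * s^3 / (kg * m^2):
  A. V/A: ✗ does not match
  B. 1/Ω: ✓ matches
  C. S/m: ✗ does not match
  D. A/V: ✓ matches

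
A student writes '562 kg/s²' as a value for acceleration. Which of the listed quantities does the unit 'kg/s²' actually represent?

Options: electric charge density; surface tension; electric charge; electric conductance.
surface tension

acceleration should have units dimensionally equivalent to m / s^2 (e.g. m/s²).
The given unit 'kg/s²' reduces to kg / s^2. Of the listed options, that is the dimensionality of surface tension.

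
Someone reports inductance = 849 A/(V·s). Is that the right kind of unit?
No

inductance has SI base units: kg * m^2 / (A^2 * s^2)
A/(V·s) does NOT reduce to kg * m^2 / (A^2 * s^2); a valid unit for inductance would be e.g. H.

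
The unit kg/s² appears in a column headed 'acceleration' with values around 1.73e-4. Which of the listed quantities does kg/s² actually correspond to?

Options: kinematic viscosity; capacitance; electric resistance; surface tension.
surface tension

acceleration should have units dimensionally equivalent to m / s^2 (e.g. m/s²).
The given unit 'kg/s²' reduces to kg / s^2. Of the listed options, that is the dimensionality of surface tension.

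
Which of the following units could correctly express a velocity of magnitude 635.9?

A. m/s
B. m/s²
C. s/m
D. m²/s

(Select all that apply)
A

velocity has SI base units: m / s

Checking each option against m / s:
  A. m/s: ✓ matches
  B. m/s²: ✗ does not match
  C. s/m: ✗ does not match
  D. m²/s: ✗ does not match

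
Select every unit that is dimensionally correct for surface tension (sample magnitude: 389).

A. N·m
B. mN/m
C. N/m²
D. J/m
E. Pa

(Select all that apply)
B

surface tension has SI base units: kg / s^2

Checking each option against kg / s^2:
  A. N·m: ✗ does not match
  B. mN/m: ✓ matches
  C. N/m²: ✗ does not match
  D. J/m: ✗ does not match
  E. Pa: ✗ does not match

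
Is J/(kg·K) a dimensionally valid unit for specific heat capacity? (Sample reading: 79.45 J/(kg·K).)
Yes

specific heat capacity has SI base units: m^2 / (s^2 * K)
J/(kg·K) reduces to the same SI base units, so it is a valid unit for specific heat capacity.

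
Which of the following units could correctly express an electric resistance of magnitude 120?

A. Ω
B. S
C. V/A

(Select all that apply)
A, C

electric resistance has SI base units: kg * m^2 / (A^2 * s^3)

Checking each option against kg * m^2 / (A^2 * s^3):
  A. Ω: ✓ matches
  B. S: ✗ does not match
  C. V/A: ✓ matches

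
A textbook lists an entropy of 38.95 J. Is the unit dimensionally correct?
No

entropy has SI base units: kg * m^2 / (s^2 * K)
J does NOT reduce to kg * m^2 / (s^2 * K); a valid unit for entropy would be e.g. J/K.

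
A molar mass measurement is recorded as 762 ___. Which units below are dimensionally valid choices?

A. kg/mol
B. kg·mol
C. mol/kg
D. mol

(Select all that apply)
A

molar mass has SI base units: kg / mol

Checking each option against kg / mol:
  A. kg/mol: ✓ matches
  B. kg·mol: ✗ does not match
  C. mol/kg: ✗ does not match
  D. mol: ✗ does not match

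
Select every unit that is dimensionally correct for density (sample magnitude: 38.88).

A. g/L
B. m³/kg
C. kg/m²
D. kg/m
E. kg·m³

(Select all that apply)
A

density has SI base units: kg / m^3

Checking each option against kg / m^3:
  A. g/L: ✓ matches
  B. m³/kg: ✗ does not match
  C. kg/m²: ✗ does not match
  D. kg/m: ✗ does not match
  E. kg·m³: ✗ does not match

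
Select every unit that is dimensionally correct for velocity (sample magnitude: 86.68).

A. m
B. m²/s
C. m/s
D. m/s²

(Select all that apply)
C

velocity has SI base units: m / s

Checking each option against m / s:
  A. m: ✗ does not match
  B. m²/s: ✗ does not match
  C. m/s: ✓ matches
  D. m/s²: ✗ does not match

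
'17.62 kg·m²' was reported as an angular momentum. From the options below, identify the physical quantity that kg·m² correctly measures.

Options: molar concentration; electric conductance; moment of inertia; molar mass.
moment of inertia

angular momentum should have units dimensionally equivalent to kg * m^2 / s (e.g. kg·m²/s).
The given unit 'kg·m²' reduces to kg * m^2. Of the listed options, that is the dimensionality of moment of inertia.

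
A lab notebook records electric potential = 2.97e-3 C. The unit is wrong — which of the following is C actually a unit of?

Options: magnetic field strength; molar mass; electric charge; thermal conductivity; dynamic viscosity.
electric charge

electric potential should have units dimensionally equivalent to kg * m^2 / (A * s^3) (e.g. V).
The given unit 'C' reduces to A * s. Of the listed options, that is the dimensionality of electric charge.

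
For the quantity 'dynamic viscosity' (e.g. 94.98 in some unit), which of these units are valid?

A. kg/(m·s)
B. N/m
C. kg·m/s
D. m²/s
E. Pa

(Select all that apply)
A

dynamic viscosity has SI base units: kg / (m * s)

Checking each option against kg / (m * s):
  A. kg/(m·s): ✓ matches
  B. N/m: ✗ does not match
  C. kg·m/s: ✗ does not match
  D. m²/s: ✗ does not match
  E. Pa: ✗ does not match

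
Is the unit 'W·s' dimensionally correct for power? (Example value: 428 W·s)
No

power has SI base units: kg * m^2 / s^3
W·s does NOT reduce to kg * m^2 / s^3; a valid unit for power would be e.g. W.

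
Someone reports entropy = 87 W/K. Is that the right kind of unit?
No

entropy has SI base units: kg * m^2 / (s^2 * K)
W/K does NOT reduce to kg * m^2 / (s^2 * K); a valid unit for entropy would be e.g. J/K.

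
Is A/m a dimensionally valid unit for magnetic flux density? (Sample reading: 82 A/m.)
No

magnetic flux density has SI base units: kg / (A * s^2)
A/m does NOT reduce to kg / (A * s^2); a valid unit for magnetic flux density would be e.g. T.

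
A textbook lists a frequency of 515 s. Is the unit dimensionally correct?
No

frequency has SI base units: 1 / s
s does NOT reduce to 1 / s; a valid unit for frequency would be e.g. Hz.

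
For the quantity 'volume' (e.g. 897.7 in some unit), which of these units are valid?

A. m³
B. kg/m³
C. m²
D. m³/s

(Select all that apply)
A

volume has SI base units: m^3

Checking each option against m^3:
  A. m³: ✓ matches
  B. kg/m³: ✗ does not match
  C. m²: ✗ does not match
  D. m³/s: ✗ does not match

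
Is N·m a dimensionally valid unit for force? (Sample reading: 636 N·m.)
No

force has SI base units: kg * m / s^2
N·m does NOT reduce to kg * m / s^2; a valid unit for force would be e.g. N.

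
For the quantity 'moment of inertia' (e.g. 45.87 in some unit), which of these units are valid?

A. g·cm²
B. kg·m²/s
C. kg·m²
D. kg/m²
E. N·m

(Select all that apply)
A, C

moment of inertia has SI base units: kg * m^2

Checking each option against kg * m^2:
  A. g·cm²: ✓ matches
  B. kg·m²/s: ✗ does not match
  C. kg·m²: ✓ matches
  D. kg/m²: ✗ does not match
  E. N·m: ✗ does not match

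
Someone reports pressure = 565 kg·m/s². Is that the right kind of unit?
No

pressure has SI base units: kg / (m * s^2)
kg·m/s² does NOT reduce to kg / (m * s^2); a valid unit for pressure would be e.g. Pa.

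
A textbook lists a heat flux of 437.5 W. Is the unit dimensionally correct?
No

heat flux has SI base units: kg / s^3
W does NOT reduce to kg / s^3; a valid unit for heat flux would be e.g. W/m².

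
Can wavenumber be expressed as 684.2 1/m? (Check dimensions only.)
Yes

wavenumber has SI base units: 1 / m
1/m reduces to the same SI base units, so it is a valid unit for wavenumber.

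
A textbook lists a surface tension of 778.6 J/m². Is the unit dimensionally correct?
Yes

surface tension has SI base units: kg / s^2
J/m² reduces to the same SI base units, so it is a valid unit for surface tension.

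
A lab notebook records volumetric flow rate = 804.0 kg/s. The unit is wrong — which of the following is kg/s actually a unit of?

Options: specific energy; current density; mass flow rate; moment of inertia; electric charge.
mass flow rate

volumetric flow rate should have units dimensionally equivalent to m^3 / s (e.g. m³/s).
The given unit 'kg/s' reduces to kg / s. Of the listed options, that is the dimensionality of mass flow rate.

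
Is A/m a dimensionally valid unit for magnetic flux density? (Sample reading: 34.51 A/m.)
No

magnetic flux density has SI base units: kg / (A * s^2)
A/m does NOT reduce to kg / (A * s^2); a valid unit for magnetic flux density would be e.g. T.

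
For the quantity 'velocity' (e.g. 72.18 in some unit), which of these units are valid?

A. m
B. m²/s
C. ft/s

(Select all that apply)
C

velocity has SI base units: m / s

Checking each option against m / s:
  A. m: ✗ does not match
  B. m²/s: ✗ does not match
  C. ft/s: ✓ matches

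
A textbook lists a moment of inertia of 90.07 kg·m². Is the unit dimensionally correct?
Yes

moment of inertia has SI base units: kg * m^2
kg·m² reduces to the same SI base units, so it is a valid unit for moment of inertia.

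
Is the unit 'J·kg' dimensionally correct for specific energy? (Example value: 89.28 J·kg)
No

specific energy has SI base units: m^2 / s^2
J·kg does NOT reduce to m^2 / s^2; a valid unit for specific energy would be e.g. J/kg.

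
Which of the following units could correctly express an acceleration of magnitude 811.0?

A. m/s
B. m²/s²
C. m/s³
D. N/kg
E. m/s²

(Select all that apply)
D, E

acceleration has SI base units: m / s^2

Checking each option against m / s^2:
  A. m/s: ✗ does not match
  B. m²/s²: ✗ does not match
  C. m/s³: ✗ does not match
  D. N/kg: ✓ matches
  E. m/s²: ✓ matches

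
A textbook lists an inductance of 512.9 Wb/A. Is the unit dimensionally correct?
Yes

inductance has SI base units: kg * m^2 / (A^2 * s^2)
Wb/A reduces to the same SI base units, so it is a valid unit for inductance.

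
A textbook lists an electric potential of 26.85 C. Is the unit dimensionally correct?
No

electric potential has SI base units: kg * m^2 / (A * s^3)
C does NOT reduce to kg * m^2 / (A * s^3); a valid unit for electric potential would be e.g. V.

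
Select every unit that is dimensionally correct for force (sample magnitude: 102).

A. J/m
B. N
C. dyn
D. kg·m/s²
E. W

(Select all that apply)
A, B, C, D

force has SI base units: kg * m / s^2

Checking each option against kg * m / s^2:
  A. J/m: ✓ matches
  B. N: ✓ matches
  C. dyn: ✓ matches
  D. kg·m/s²: ✓ matches
  E. W: ✗ does not match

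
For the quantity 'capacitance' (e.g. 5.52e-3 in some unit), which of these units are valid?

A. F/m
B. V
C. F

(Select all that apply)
C

capacitance has SI base units: A^2 * s^4 / (kg * m^2)

Checking each option against A^2 * s^4 / (kg * m^2):
  A. F/m: ✗ does not match
  B. V: ✗ does not match
  C. F: ✓ matches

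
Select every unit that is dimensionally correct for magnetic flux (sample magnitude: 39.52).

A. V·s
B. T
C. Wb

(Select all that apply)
A, C

magnetic flux has SI base units: kg * m^2 / (A * s^2)

Checking each option against kg * m^2 / (A * s^2):
  A. V·s: ✓ matches
  B. T: ✗ does not match
  C. Wb: ✓ matches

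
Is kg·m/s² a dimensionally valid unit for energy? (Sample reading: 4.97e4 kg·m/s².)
No

energy has SI base units: kg * m^2 / s^2
kg·m/s² does NOT reduce to kg * m^2 / s^2; a valid unit for energy would be e.g. J.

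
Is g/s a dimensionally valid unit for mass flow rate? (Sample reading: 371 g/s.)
Yes

mass flow rate has SI base units: kg / s
g/s reduces to the same SI base units, so it is a valid unit for mass flow rate.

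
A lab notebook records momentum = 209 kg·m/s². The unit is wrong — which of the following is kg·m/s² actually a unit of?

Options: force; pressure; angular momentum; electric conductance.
force

momentum should have units dimensionally equivalent to kg * m / s (e.g. kg·m/s).
The given unit 'kg·m/s²' reduces to kg * m / s^2. Of the listed options, that is the dimensionality of force.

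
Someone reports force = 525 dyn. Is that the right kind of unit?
Yes

force has SI base units: kg * m / s^2
dyn reduces to the same SI base units, so it is a valid unit for force.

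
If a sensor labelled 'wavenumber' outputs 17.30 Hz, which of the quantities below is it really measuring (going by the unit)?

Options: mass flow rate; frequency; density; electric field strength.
frequency

wavenumber should have units dimensionally equivalent to 1 / m (e.g. 1/m).
The given unit 'Hz' reduces to 1 / s. Of the listed options, that is the dimensionality of frequency.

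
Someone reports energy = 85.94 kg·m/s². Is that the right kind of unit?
No

energy has SI base units: kg * m^2 / s^2
kg·m/s² does NOT reduce to kg * m^2 / s^2; a valid unit for energy would be e.g. J.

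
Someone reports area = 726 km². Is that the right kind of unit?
Yes

area has SI base units: m^2
km² reduces to the same SI base units, so it is a valid unit for area.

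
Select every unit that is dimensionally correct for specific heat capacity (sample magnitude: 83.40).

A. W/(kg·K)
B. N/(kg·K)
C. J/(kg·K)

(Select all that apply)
C

specific heat capacity has SI base units: m^2 / (s^2 * K)

Checking each option against m^2 / (s^2 * K):
  A. W/(kg·K): ✗ does not match
  B. N/(kg·K): ✗ does not match
  C. J/(kg·K): ✓ matches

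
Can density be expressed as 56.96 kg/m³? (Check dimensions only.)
Yes

density has SI base units: kg / m^3
kg/m³ reduces to the same SI base units, so it is a valid unit for density.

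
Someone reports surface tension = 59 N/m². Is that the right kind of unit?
No

surface tension has SI base units: kg / s^2
N/m² does NOT reduce to kg / s^2; a valid unit for surface tension would be e.g. N/m.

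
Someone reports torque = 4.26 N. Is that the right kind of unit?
No

torque has SI base units: kg * m^2 / s^2
N does NOT reduce to kg * m^2 / s^2; a valid unit for torque would be e.g. N·m.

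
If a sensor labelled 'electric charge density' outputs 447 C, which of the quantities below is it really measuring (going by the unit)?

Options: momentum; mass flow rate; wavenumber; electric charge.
electric charge

electric charge density should have units dimensionally equivalent to A * s / m^3 (e.g. C/m³).
The given unit 'C' reduces to A * s. Of the listed options, that is the dimensionality of electric charge.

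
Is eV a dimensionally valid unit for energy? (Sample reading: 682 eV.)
Yes

energy has SI base units: kg * m^2 / s^2
eV reduces to the same SI base units, so it is a valid unit for energy.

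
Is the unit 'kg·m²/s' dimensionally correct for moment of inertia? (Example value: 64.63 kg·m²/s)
No

moment of inertia has SI base units: kg * m^2
kg·m²/s does NOT reduce to kg * m^2; a valid unit for moment of inertia would be e.g. kg·m².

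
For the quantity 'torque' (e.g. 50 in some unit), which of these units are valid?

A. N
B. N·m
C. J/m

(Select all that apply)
B

torque has SI base units: kg * m^2 / s^2

Checking each option against kg * m^2 / s^2:
  A. N: ✗ does not match
  B. N·m: ✓ matches
  C. J/m: ✗ does not match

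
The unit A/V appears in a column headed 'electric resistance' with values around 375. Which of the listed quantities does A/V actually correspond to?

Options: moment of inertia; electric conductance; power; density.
electric conductance

electric resistance should have units dimensionally equivalent to kg * m^2 / (A^2 * s^3) (e.g. Ω).
The given unit 'A/V' reduces to A^2 * s^3 / (kg * m^2). Of the listed options, that is the dimensionality of electric conductance.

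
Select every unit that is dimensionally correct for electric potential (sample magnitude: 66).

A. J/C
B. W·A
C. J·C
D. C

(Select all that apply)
A

electric potential has SI base units: kg * m^2 / (A * s^3)

Checking each option against kg * m^2 / (A * s^3):
  A. J/C: ✓ matches
  B. W·A: ✗ does not match
  C. J·C: ✗ does not match
  D. C: ✗ does not match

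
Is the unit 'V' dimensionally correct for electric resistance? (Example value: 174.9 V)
No

electric resistance has SI base units: kg * m^2 / (A^2 * s^3)
V does NOT reduce to kg * m^2 / (A^2 * s^3); a valid unit for electric resistance would be e.g. Ω.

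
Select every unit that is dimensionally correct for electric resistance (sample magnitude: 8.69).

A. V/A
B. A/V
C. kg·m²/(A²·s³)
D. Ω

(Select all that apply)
A, C, D

electric resistance has SI base units: kg * m^2 / (A^2 * s^3)

Checking each option against kg * m^2 / (A^2 * s^3):
  A. V/A: ✓ matches
  B. A/V: ✗ does not match
  C. kg·m²/(A²·s³): ✓ matches
  D. Ω: ✓ matches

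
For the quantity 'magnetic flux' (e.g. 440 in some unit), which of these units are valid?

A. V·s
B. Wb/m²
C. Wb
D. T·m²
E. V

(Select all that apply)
A, C, D

magnetic flux has SI base units: kg * m^2 / (A * s^2)

Checking each option against kg * m^2 / (A * s^2):
  A. V·s: ✓ matches
  B. Wb/m²: ✗ does not match
  C. Wb: ✓ matches
  D. T·m²: ✓ matches
  E. V: ✗ does not match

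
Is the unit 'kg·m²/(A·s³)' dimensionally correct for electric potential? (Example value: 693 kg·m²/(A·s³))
Yes

electric potential has SI base units: kg * m^2 / (A * s^3)
kg·m²/(A·s³) reduces to the same SI base units, so it is a valid unit for electric potential.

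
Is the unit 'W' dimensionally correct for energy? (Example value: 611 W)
No

energy has SI base units: kg * m^2 / s^2
W does NOT reduce to kg * m^2 / s^2; a valid unit for energy would be e.g. J.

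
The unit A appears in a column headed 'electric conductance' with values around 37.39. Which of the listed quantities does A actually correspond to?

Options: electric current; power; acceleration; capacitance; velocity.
electric current

electric conductance should have units dimensionally equivalent to A^2 * s^3 / (kg * m^2) (e.g. S).
The given unit 'A' reduces to A. Of the listed options, that is the dimensionality of electric current.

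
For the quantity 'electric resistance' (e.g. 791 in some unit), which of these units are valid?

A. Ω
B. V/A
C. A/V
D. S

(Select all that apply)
A, B

electric resistance has SI base units: kg * m^2 / (A^2 * s^3)

Checking each option against kg * m^2 / (A^2 * s^3):
  A. Ω: ✓ matches
  B. V/A: ✓ matches
  C. A/V: ✗ does not match
  D. S: ✗ does not match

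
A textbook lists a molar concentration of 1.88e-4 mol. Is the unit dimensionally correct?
No

molar concentration has SI base units: mol / m^3
mol does NOT reduce to mol / m^3; a valid unit for molar concentration would be e.g. mol/m³.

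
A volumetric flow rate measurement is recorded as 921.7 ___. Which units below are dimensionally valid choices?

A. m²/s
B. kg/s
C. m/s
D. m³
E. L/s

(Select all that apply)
E

volumetric flow rate has SI base units: m^3 / s

Checking each option against m^3 / s:
  A. m²/s: ✗ does not match
  B. kg/s: ✗ does not match
  C. m/s: ✗ does not match
  D. m³: ✗ does not match
  E. L/s: ✓ matches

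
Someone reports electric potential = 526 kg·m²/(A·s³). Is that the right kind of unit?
Yes

electric potential has SI base units: kg * m^2 / (A * s^3)
kg·m²/(A·s³) reduces to the same SI base units, so it is a valid unit for electric potential.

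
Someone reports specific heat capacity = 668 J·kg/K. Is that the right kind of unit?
No

specific heat capacity has SI base units: m^2 / (s^2 * K)
J·kg/K does NOT reduce to m^2 / (s^2 * K); a valid unit for specific heat capacity would be e.g. J/(kg·K).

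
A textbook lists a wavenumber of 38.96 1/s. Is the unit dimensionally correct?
No

wavenumber has SI base units: 1 / m
1/s does NOT reduce to 1 / m; a valid unit for wavenumber would be e.g. 1/m.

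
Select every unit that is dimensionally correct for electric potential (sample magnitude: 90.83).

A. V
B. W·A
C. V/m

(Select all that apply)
A

electric potential has SI base units: kg * m^2 / (A * s^3)

Checking each option against kg * m^2 / (A * s^3):
  A. V: ✓ matches
  B. W·A: ✗ does not match
  C. V/m: ✗ does not match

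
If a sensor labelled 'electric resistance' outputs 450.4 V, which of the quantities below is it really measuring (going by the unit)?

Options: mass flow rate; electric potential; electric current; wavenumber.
electric potential

electric resistance should have units dimensionally equivalent to kg * m^2 / (A^2 * s^3) (e.g. Ω).
The given unit 'V' reduces to kg * m^2 / (A * s^3). Of the listed options, that is the dimensionality of electric potential.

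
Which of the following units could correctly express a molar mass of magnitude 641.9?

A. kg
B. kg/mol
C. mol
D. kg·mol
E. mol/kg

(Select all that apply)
B

molar mass has SI base units: kg / mol

Checking each option against kg / mol:
  A. kg: ✗ does not match
  B. kg/mol: ✓ matches
  C. mol: ✗ does not match
  D. kg·mol: ✗ does not match
  E. mol/kg: ✗ does not match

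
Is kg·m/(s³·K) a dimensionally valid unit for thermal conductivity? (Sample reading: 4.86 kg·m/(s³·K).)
Yes

thermal conductivity has SI base units: kg * m / (s^3 * K)
kg·m/(s³·K) reduces to the same SI base units, so it is a valid unit for thermal conductivity.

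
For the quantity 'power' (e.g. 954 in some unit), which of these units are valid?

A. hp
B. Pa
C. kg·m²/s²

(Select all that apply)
A

power has SI base units: kg * m^2 / s^3

Checking each option against kg * m^2 / s^3:
  A. hp: ✓ matches
  B. Pa: ✗ does not match
  C. kg·m²/s²: ✗ does not match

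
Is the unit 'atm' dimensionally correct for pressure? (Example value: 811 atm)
Yes

pressure has SI base units: kg / (m * s^2)
atm reduces to the same SI base units, so it is a valid unit for pressure.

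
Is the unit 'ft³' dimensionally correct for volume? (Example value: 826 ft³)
Yes

volume has SI base units: m^3
ft³ reduces to the same SI base units, so it is a valid unit for volume.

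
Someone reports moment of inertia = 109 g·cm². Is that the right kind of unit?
Yes

moment of inertia has SI base units: kg * m^2
g·cm² reduces to the same SI base units, so it is a valid unit for moment of inertia.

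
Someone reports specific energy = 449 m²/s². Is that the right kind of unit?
Yes

specific energy has SI base units: m^2 / s^2
m²/s² reduces to the same SI base units, so it is a valid unit for specific energy.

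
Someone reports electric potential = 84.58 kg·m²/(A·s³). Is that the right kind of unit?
Yes

electric potential has SI base units: kg * m^2 / (A * s^3)
kg·m²/(A·s³) reduces to the same SI base units, so it is a valid unit for electric potential.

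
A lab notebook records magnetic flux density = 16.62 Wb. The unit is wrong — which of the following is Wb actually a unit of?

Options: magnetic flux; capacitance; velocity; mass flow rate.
magnetic flux

magnetic flux density should have units dimensionally equivalent to kg / (A * s^2) (e.g. T).
The given unit 'Wb' reduces to kg * m^2 / (A * s^2). Of the listed options, that is the dimensionality of magnetic flux.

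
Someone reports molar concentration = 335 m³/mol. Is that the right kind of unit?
No

molar concentration has SI base units: mol / m^3
m³/mol does NOT reduce to mol / m^3; a valid unit for molar concentration would be e.g. mol/m³.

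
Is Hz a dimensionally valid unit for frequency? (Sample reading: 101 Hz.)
Yes

frequency has SI base units: 1 / s
Hz reduces to the same SI base units, so it is a valid unit for frequency.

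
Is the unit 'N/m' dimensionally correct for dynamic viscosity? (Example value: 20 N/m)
No

dynamic viscosity has SI base units: kg / (m * s)
N/m does NOT reduce to kg / (m * s); a valid unit for dynamic viscosity would be e.g. Pa·s.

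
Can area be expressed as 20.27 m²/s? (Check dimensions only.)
No

area has SI base units: m^2
m²/s does NOT reduce to m^2; a valid unit for area would be e.g. m².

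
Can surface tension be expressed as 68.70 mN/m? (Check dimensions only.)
Yes

surface tension has SI base units: kg / s^2
mN/m reduces to the same SI base units, so it is a valid unit for surface tension.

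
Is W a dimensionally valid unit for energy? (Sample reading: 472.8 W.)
No

energy has SI base units: kg * m^2 / s^2
W does NOT reduce to kg * m^2 / s^2; a valid unit for energy would be e.g. J.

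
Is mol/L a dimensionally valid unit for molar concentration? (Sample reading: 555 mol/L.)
Yes

molar concentration has SI base units: mol / m^3
mol/L reduces to the same SI base units, so it is a valid unit for molar concentration.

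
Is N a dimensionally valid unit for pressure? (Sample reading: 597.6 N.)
No

pressure has SI base units: kg / (m * s^2)
N does NOT reduce to kg / (m * s^2); a valid unit for pressure would be e.g. Pa.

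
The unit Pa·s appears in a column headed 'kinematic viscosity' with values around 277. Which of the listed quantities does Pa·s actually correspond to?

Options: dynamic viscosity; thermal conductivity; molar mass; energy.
dynamic viscosity

kinematic viscosity should have units dimensionally equivalent to m^2 / s (e.g. m²/s).
The given unit 'Pa·s' reduces to kg / (m * s). Of the listed options, that is the dimensionality of dynamic viscosity.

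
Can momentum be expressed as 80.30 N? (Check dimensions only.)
No

momentum has SI base units: kg * m / s
N does NOT reduce to kg * m / s; a valid unit for momentum would be e.g. kg·m/s.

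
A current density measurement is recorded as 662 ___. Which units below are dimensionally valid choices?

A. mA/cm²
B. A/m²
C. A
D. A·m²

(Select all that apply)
A, B

current density has SI base units: A / m^2

Checking each option against A / m^2:
  A. mA/cm²: ✓ matches
  B. A/m²: ✓ matches
  C. A: ✗ does not match
  D. A·m²: ✗ does not match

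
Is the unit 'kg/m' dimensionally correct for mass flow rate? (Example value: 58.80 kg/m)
No

mass flow rate has SI base units: kg / s
kg/m does NOT reduce to kg / s; a valid unit for mass flow rate would be e.g. kg/s.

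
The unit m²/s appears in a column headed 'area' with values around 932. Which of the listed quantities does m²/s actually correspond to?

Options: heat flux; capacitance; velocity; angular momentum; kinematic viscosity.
kinematic viscosity

area should have units dimensionally equivalent to m^2 (e.g. m²).
The given unit 'm²/s' reduces to m^2 / s. Of the listed options, that is the dimensionality of kinematic viscosity.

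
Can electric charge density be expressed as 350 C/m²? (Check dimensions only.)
No

electric charge density has SI base units: A * s / m^3
C/m² does NOT reduce to A * s / m^3; a valid unit for electric charge density would be e.g. C/m³.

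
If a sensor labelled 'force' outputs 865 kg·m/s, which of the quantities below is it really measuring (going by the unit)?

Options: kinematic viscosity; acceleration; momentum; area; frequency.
momentum

force should have units dimensionally equivalent to kg * m / s^2 (e.g. N).
The given unit 'kg·m/s' reduces to kg * m / s. Of the listed options, that is the dimensionality of momentum.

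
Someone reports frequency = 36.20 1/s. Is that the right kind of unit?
Yes

frequency has SI base units: 1 / s
1/s reduces to the same SI base units, so it is a valid unit for frequency.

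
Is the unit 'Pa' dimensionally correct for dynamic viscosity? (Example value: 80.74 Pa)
No

dynamic viscosity has SI base units: kg / (m * s)
Pa does NOT reduce to kg / (m * s); a valid unit for dynamic viscosity would be e.g. Pa·s.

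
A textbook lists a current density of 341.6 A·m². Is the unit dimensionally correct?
No

current density has SI base units: A / m^2
A·m² does NOT reduce to A / m^2; a valid unit for current density would be e.g. A/m².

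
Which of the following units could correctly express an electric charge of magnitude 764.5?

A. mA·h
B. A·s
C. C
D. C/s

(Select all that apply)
A, B, C

electric charge has SI base units: A * s

Checking each option against A * s:
  A. mA·h: ✓ matches
  B. A·s: ✓ matches
  C. C: ✓ matches
  D. C/s: ✗ does not match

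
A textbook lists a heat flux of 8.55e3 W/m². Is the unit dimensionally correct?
Yes

heat flux has SI base units: kg / s^3
W/m² reduces to the same SI base units, so it is a valid unit for heat flux.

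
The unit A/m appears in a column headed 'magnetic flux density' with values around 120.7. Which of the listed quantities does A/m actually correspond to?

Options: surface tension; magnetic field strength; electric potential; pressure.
magnetic field strength

magnetic flux density should have units dimensionally equivalent to kg / (A * s^2) (e.g. T).
The given unit 'A/m' reduces to A / m. Of the listed options, that is the dimensionality of magnetic field strength.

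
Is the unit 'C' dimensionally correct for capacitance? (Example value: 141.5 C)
No

capacitance has SI base units: A^2 * s^4 / (kg * m^2)
C does NOT reduce to A^2 * s^4 / (kg * m^2); a valid unit for capacitance would be e.g. F.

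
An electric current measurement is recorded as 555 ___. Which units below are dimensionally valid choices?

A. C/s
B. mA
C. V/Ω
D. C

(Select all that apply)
A, B, C

electric current has SI base units: A

Checking each option against A:
  A. C/s: ✓ matches
  B. mA: ✓ matches
  C. V/Ω: ✓ matches
  D. C: ✗ does not match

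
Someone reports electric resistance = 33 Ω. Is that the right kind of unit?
Yes

electric resistance has SI base units: kg * m^2 / (A^2 * s^3)
Ω reduces to the same SI base units, so it is a valid unit for electric resistance.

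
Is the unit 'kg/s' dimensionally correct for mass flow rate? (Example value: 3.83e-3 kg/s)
Yes

mass flow rate has SI base units: kg / s
kg/s reduces to the same SI base units, so it is a valid unit for mass flow rate.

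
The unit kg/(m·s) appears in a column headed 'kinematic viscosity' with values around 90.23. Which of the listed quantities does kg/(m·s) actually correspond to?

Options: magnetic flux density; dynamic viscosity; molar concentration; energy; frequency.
dynamic viscosity

kinematic viscosity should have units dimensionally equivalent to m^2 / s (e.g. m²/s).
The given unit 'kg/(m·s)' reduces to kg / (m * s). Of the listed options, that is the dimensionality of dynamic viscosity.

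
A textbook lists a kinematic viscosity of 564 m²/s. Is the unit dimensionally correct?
Yes

kinematic viscosity has SI base units: m^2 / s
m²/s reduces to the same SI base units, so it is a valid unit for kinematic viscosity.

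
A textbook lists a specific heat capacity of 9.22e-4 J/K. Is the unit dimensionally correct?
No

specific heat capacity has SI base units: m^2 / (s^2 * K)
J/K does NOT reduce to m^2 / (s^2 * K); a valid unit for specific heat capacity would be e.g. J/(kg·K).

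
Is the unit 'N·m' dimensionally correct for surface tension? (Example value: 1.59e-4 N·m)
No

surface tension has SI base units: kg / s^2
N·m does NOT reduce to kg / s^2; a valid unit for surface tension would be e.g. N/m.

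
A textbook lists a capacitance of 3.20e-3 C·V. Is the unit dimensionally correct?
No

capacitance has SI base units: A^2 * s^4 / (kg * m^2)
C·V does NOT reduce to A^2 * s^4 / (kg * m^2); a valid unit for capacitance would be e.g. F.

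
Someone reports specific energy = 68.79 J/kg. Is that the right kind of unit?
Yes

specific energy has SI base units: m^2 / s^2
J/kg reduces to the same SI base units, so it is a valid unit for specific energy.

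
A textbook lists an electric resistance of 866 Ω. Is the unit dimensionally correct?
Yes

electric resistance has SI base units: kg * m^2 / (A^2 * s^3)
Ω reduces to the same SI base units, so it is a valid unit for electric resistance.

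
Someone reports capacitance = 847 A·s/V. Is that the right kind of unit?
Yes

capacitance has SI base units: A^2 * s^4 / (kg * m^2)
A·s/V reduces to the same SI base units, so it is a valid unit for capacitance.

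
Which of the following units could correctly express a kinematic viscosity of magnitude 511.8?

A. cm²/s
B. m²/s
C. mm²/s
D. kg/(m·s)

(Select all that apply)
A, B, C

kinematic viscosity has SI base units: m^2 / s

Checking each option against m^2 / s:
  A. cm²/s: ✓ matches
  B. m²/s: ✓ matches
  C. mm²/s: ✓ matches
  D. kg/(m·s): ✗ does not match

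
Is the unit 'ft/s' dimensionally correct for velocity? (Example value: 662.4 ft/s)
Yes

velocity has SI base units: m / s
ft/s reduces to the same SI base units, so it is a valid unit for velocity.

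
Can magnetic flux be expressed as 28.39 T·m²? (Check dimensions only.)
Yes

magnetic flux has SI base units: kg * m^2 / (A * s^2)
T·m² reduces to the same SI base units, so it is a valid unit for magnetic flux.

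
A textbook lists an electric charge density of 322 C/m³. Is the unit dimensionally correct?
Yes

electric charge density has SI base units: A * s / m^3
C/m³ reduces to the same SI base units, so it is a valid unit for electric charge density.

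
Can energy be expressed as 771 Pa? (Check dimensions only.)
No

energy has SI base units: kg * m^2 / s^2
Pa does NOT reduce to kg * m^2 / s^2; a valid unit for energy would be e.g. J.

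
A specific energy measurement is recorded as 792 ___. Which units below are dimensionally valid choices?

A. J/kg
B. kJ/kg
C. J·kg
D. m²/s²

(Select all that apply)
A, B, D

specific energy has SI base units: m^2 / s^2

Checking each option against m^2 / s^2:
  A. J/kg: ✓ matches
  B. kJ/kg: ✓ matches
  C. J·kg: ✗ does not match
  D. m²/s²: ✓ matches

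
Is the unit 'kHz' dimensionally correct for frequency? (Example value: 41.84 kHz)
Yes

frequency has SI base units: 1 / s
kHz reduces to the same SI base units, so it is a valid unit for frequency.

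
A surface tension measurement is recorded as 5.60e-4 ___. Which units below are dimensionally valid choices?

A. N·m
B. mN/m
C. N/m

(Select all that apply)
B, C

surface tension has SI base units: kg / s^2

Checking each option against kg / s^2:
  A. N·m: ✗ does not match
  B. mN/m: ✓ matches
  C. N/m: ✓ matches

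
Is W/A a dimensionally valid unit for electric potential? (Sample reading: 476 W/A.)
Yes

electric potential has SI base units: kg * m^2 / (A * s^3)
W/A reduces to the same SI base units, so it is a valid unit for electric potential.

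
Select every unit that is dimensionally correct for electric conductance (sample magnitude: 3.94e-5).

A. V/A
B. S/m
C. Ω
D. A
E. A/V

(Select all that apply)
E

electric conductance has SI base units: A^2 * s^3 / (kg * m^2)

Checking each option against A^2 * s^3 / (kg * m^2):
  A. V/A: ✗ does not match
  B. S/m: ✗ does not match
  C. Ω: ✗ does not match
  D. A: ✗ does not match
  E. A/V: ✓ matches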